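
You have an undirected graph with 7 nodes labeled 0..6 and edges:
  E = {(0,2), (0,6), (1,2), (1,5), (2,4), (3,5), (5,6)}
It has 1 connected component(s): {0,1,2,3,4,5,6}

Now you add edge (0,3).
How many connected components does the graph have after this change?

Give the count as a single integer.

Answer: 1

Derivation:
Initial component count: 1
Add (0,3): endpoints already in same component. Count unchanged: 1.
New component count: 1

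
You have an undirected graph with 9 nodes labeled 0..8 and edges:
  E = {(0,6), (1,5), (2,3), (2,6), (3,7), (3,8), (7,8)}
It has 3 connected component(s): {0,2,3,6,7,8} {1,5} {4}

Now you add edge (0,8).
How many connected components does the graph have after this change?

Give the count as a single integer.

Answer: 3

Derivation:
Initial component count: 3
Add (0,8): endpoints already in same component. Count unchanged: 3.
New component count: 3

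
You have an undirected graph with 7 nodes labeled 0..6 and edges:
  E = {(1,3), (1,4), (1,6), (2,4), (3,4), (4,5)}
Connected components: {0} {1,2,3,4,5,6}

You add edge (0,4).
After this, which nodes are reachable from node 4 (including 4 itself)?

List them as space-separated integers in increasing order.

Before: nodes reachable from 4: {1,2,3,4,5,6}
Adding (0,4): merges 4's component with another. Reachability grows.
After: nodes reachable from 4: {0,1,2,3,4,5,6}

Answer: 0 1 2 3 4 5 6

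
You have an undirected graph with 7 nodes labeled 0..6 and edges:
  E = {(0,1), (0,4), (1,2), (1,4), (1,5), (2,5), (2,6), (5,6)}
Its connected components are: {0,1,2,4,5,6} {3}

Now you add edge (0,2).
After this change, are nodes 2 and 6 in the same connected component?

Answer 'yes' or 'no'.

Initial components: {0,1,2,4,5,6} {3}
Adding edge (0,2): both already in same component {0,1,2,4,5,6}. No change.
New components: {0,1,2,4,5,6} {3}
Are 2 and 6 in the same component? yes

Answer: yes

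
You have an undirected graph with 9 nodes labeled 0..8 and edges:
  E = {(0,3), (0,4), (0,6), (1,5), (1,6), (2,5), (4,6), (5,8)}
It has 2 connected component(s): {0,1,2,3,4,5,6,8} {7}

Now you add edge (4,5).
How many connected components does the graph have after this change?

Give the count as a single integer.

Answer: 2

Derivation:
Initial component count: 2
Add (4,5): endpoints already in same component. Count unchanged: 2.
New component count: 2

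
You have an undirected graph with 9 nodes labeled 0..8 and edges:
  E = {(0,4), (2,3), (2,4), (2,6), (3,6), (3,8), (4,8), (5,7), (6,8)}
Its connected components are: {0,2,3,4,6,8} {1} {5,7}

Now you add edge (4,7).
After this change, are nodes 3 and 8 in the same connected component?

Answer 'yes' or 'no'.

Initial components: {0,2,3,4,6,8} {1} {5,7}
Adding edge (4,7): merges {0,2,3,4,6,8} and {5,7}.
New components: {0,2,3,4,5,6,7,8} {1}
Are 3 and 8 in the same component? yes

Answer: yes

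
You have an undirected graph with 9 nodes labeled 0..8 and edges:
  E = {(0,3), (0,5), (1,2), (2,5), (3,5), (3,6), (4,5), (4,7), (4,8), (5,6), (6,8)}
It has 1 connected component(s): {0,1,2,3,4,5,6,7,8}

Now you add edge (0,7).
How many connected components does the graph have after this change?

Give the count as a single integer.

Initial component count: 1
Add (0,7): endpoints already in same component. Count unchanged: 1.
New component count: 1

Answer: 1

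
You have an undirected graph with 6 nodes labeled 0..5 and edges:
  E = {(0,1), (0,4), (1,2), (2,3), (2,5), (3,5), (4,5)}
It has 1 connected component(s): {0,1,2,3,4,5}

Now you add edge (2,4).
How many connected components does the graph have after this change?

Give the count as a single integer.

Answer: 1

Derivation:
Initial component count: 1
Add (2,4): endpoints already in same component. Count unchanged: 1.
New component count: 1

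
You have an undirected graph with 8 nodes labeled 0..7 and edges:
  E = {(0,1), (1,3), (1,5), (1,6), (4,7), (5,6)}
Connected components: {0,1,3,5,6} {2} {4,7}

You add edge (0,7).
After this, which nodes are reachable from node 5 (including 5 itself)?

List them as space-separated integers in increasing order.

Before: nodes reachable from 5: {0,1,3,5,6}
Adding (0,7): merges 5's component with another. Reachability grows.
After: nodes reachable from 5: {0,1,3,4,5,6,7}

Answer: 0 1 3 4 5 6 7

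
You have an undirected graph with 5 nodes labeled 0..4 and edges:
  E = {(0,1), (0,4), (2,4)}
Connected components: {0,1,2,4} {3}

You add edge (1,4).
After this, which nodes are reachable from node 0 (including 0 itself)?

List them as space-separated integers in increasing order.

Answer: 0 1 2 4

Derivation:
Before: nodes reachable from 0: {0,1,2,4}
Adding (1,4): both endpoints already in same component. Reachability from 0 unchanged.
After: nodes reachable from 0: {0,1,2,4}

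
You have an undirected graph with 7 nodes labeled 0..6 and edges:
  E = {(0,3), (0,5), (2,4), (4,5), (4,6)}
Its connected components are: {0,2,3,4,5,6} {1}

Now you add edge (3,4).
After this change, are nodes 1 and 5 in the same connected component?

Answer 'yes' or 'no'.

Initial components: {0,2,3,4,5,6} {1}
Adding edge (3,4): both already in same component {0,2,3,4,5,6}. No change.
New components: {0,2,3,4,5,6} {1}
Are 1 and 5 in the same component? no

Answer: no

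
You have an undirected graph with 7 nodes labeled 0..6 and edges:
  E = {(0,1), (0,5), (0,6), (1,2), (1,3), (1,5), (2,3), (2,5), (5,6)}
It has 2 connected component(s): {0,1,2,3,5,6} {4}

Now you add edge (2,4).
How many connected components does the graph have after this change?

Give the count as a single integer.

Initial component count: 2
Add (2,4): merges two components. Count decreases: 2 -> 1.
New component count: 1

Answer: 1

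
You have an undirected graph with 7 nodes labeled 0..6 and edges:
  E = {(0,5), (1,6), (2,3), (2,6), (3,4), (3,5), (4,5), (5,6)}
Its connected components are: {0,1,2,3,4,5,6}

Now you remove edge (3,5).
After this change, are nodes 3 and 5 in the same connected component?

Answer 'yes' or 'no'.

Answer: yes

Derivation:
Initial components: {0,1,2,3,4,5,6}
Removing edge (3,5): not a bridge — component count unchanged at 1.
New components: {0,1,2,3,4,5,6}
Are 3 and 5 in the same component? yes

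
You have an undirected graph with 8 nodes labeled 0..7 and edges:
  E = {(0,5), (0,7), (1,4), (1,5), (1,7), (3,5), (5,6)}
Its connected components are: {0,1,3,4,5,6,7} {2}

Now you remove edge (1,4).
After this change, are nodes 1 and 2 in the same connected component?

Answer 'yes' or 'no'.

Initial components: {0,1,3,4,5,6,7} {2}
Removing edge (1,4): it was a bridge — component count 2 -> 3.
New components: {0,1,3,5,6,7} {2} {4}
Are 1 and 2 in the same component? no

Answer: no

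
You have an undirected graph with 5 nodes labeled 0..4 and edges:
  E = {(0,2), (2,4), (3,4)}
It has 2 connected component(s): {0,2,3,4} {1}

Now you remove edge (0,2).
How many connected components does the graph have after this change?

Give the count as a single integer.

Answer: 3

Derivation:
Initial component count: 2
Remove (0,2): it was a bridge. Count increases: 2 -> 3.
  After removal, components: {0} {1} {2,3,4}
New component count: 3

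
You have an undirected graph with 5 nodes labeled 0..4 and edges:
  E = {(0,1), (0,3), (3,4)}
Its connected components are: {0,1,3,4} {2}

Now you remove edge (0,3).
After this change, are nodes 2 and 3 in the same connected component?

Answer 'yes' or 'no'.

Answer: no

Derivation:
Initial components: {0,1,3,4} {2}
Removing edge (0,3): it was a bridge — component count 2 -> 3.
New components: {0,1} {2} {3,4}
Are 2 and 3 in the same component? no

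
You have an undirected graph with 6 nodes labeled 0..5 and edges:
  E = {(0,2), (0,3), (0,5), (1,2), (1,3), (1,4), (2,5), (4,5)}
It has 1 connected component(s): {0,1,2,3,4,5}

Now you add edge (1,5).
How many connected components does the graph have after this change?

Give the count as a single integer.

Initial component count: 1
Add (1,5): endpoints already in same component. Count unchanged: 1.
New component count: 1

Answer: 1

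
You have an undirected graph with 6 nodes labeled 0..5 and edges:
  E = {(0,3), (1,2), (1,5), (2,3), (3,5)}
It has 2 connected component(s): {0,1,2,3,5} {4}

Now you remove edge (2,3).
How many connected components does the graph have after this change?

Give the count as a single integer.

Initial component count: 2
Remove (2,3): not a bridge. Count unchanged: 2.
  After removal, components: {0,1,2,3,5} {4}
New component count: 2

Answer: 2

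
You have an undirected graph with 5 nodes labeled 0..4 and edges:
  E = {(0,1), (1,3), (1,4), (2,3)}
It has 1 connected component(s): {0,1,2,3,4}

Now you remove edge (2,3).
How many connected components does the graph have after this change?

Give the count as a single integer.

Answer: 2

Derivation:
Initial component count: 1
Remove (2,3): it was a bridge. Count increases: 1 -> 2.
  After removal, components: {0,1,3,4} {2}
New component count: 2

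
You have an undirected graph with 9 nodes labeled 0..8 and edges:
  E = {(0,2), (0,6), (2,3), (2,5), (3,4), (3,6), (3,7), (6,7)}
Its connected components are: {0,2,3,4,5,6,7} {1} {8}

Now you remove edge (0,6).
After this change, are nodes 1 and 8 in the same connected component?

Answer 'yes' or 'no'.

Initial components: {0,2,3,4,5,6,7} {1} {8}
Removing edge (0,6): not a bridge — component count unchanged at 3.
New components: {0,2,3,4,5,6,7} {1} {8}
Are 1 and 8 in the same component? no

Answer: no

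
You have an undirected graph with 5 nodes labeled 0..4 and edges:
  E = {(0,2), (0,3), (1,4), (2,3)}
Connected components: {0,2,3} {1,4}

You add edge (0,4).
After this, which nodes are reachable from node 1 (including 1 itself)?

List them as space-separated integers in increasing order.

Answer: 0 1 2 3 4

Derivation:
Before: nodes reachable from 1: {1,4}
Adding (0,4): merges 1's component with another. Reachability grows.
After: nodes reachable from 1: {0,1,2,3,4}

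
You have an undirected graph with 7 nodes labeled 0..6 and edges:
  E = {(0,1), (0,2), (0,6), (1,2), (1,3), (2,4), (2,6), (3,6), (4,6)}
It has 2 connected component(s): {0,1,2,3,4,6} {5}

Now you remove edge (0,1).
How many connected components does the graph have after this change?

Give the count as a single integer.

Initial component count: 2
Remove (0,1): not a bridge. Count unchanged: 2.
  After removal, components: {0,1,2,3,4,6} {5}
New component count: 2

Answer: 2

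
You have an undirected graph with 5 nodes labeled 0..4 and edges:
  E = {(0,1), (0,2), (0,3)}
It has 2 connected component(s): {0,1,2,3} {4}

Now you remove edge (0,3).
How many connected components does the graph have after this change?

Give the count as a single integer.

Initial component count: 2
Remove (0,3): it was a bridge. Count increases: 2 -> 3.
  After removal, components: {0,1,2} {3} {4}
New component count: 3

Answer: 3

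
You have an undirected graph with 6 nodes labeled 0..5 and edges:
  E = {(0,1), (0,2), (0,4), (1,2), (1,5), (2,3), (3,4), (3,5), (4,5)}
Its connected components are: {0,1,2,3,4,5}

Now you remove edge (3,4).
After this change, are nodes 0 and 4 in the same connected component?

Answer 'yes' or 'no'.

Initial components: {0,1,2,3,4,5}
Removing edge (3,4): not a bridge — component count unchanged at 1.
New components: {0,1,2,3,4,5}
Are 0 and 4 in the same component? yes

Answer: yes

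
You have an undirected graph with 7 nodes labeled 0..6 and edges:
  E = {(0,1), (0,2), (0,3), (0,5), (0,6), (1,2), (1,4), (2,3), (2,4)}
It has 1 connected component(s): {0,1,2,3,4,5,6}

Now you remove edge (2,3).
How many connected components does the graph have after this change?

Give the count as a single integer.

Answer: 1

Derivation:
Initial component count: 1
Remove (2,3): not a bridge. Count unchanged: 1.
  After removal, components: {0,1,2,3,4,5,6}
New component count: 1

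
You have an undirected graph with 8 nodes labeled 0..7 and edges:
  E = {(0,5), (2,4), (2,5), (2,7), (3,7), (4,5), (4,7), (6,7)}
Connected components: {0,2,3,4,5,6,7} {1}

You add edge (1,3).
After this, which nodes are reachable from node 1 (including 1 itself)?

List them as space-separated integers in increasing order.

Answer: 0 1 2 3 4 5 6 7

Derivation:
Before: nodes reachable from 1: {1}
Adding (1,3): merges 1's component with another. Reachability grows.
After: nodes reachable from 1: {0,1,2,3,4,5,6,7}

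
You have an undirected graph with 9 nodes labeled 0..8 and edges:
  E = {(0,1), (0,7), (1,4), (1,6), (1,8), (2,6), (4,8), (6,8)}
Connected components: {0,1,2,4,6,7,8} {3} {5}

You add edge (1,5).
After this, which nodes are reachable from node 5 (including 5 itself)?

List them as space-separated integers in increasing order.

Before: nodes reachable from 5: {5}
Adding (1,5): merges 5's component with another. Reachability grows.
After: nodes reachable from 5: {0,1,2,4,5,6,7,8}

Answer: 0 1 2 4 5 6 7 8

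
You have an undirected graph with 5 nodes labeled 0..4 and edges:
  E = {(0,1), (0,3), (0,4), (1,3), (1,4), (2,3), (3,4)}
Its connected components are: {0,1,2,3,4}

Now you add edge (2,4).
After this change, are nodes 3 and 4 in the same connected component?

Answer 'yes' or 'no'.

Initial components: {0,1,2,3,4}
Adding edge (2,4): both already in same component {0,1,2,3,4}. No change.
New components: {0,1,2,3,4}
Are 3 and 4 in the same component? yes

Answer: yes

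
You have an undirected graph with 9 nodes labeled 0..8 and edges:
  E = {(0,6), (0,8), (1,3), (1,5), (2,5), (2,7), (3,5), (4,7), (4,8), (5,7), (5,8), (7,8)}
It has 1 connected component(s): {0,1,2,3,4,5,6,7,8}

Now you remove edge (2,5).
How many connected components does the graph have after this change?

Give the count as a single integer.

Answer: 1

Derivation:
Initial component count: 1
Remove (2,5): not a bridge. Count unchanged: 1.
  After removal, components: {0,1,2,3,4,5,6,7,8}
New component count: 1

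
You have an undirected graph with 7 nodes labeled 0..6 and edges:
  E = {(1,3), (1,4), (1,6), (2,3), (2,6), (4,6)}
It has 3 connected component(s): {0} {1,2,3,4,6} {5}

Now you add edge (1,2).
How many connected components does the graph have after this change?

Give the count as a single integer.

Answer: 3

Derivation:
Initial component count: 3
Add (1,2): endpoints already in same component. Count unchanged: 3.
New component count: 3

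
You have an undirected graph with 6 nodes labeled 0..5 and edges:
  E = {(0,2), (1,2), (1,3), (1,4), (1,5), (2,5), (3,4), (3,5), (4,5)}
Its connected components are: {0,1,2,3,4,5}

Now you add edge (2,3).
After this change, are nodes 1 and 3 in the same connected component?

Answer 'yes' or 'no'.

Initial components: {0,1,2,3,4,5}
Adding edge (2,3): both already in same component {0,1,2,3,4,5}. No change.
New components: {0,1,2,3,4,5}
Are 1 and 3 in the same component? yes

Answer: yes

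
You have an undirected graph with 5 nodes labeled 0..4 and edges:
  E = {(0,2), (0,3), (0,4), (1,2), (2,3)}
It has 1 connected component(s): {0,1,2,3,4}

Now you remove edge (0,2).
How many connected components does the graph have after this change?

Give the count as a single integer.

Initial component count: 1
Remove (0,2): not a bridge. Count unchanged: 1.
  After removal, components: {0,1,2,3,4}
New component count: 1

Answer: 1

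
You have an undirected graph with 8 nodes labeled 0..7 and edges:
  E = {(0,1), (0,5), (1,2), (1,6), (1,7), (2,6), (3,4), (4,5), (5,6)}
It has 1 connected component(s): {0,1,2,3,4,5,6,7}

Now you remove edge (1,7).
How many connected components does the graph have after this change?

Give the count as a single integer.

Initial component count: 1
Remove (1,7): it was a bridge. Count increases: 1 -> 2.
  After removal, components: {0,1,2,3,4,5,6} {7}
New component count: 2

Answer: 2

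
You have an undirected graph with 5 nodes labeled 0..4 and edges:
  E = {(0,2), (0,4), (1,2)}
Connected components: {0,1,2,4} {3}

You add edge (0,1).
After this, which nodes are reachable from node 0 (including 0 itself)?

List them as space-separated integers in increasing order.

Answer: 0 1 2 4

Derivation:
Before: nodes reachable from 0: {0,1,2,4}
Adding (0,1): both endpoints already in same component. Reachability from 0 unchanged.
After: nodes reachable from 0: {0,1,2,4}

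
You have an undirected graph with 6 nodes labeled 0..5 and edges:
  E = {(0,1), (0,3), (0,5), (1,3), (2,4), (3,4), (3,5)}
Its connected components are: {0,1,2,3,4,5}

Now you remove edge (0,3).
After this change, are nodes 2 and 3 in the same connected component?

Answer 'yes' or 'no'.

Initial components: {0,1,2,3,4,5}
Removing edge (0,3): not a bridge — component count unchanged at 1.
New components: {0,1,2,3,4,5}
Are 2 and 3 in the same component? yes

Answer: yes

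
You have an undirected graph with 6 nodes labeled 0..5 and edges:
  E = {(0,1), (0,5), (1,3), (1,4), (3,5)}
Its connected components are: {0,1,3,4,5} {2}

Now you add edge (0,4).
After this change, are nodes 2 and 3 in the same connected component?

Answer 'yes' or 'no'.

Initial components: {0,1,3,4,5} {2}
Adding edge (0,4): both already in same component {0,1,3,4,5}. No change.
New components: {0,1,3,4,5} {2}
Are 2 and 3 in the same component? no

Answer: no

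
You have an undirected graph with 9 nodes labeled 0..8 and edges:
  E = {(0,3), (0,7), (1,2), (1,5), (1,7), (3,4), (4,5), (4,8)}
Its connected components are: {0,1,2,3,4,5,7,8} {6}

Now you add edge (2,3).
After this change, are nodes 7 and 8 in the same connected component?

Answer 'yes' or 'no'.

Answer: yes

Derivation:
Initial components: {0,1,2,3,4,5,7,8} {6}
Adding edge (2,3): both already in same component {0,1,2,3,4,5,7,8}. No change.
New components: {0,1,2,3,4,5,7,8} {6}
Are 7 and 8 in the same component? yes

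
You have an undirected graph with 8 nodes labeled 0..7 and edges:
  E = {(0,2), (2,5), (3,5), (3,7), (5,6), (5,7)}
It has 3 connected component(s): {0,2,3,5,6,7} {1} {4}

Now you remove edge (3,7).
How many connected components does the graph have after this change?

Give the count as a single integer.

Initial component count: 3
Remove (3,7): not a bridge. Count unchanged: 3.
  After removal, components: {0,2,3,5,6,7} {1} {4}
New component count: 3

Answer: 3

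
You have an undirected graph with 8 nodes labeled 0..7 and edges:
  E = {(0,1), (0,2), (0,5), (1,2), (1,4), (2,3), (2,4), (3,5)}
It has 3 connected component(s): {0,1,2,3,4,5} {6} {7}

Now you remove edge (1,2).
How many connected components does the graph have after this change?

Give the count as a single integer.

Answer: 3

Derivation:
Initial component count: 3
Remove (1,2): not a bridge. Count unchanged: 3.
  After removal, components: {0,1,2,3,4,5} {6} {7}
New component count: 3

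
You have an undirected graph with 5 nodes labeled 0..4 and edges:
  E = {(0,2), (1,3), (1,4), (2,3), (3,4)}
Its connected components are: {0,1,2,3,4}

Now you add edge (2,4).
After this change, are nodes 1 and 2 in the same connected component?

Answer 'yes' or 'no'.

Answer: yes

Derivation:
Initial components: {0,1,2,3,4}
Adding edge (2,4): both already in same component {0,1,2,3,4}. No change.
New components: {0,1,2,3,4}
Are 1 and 2 in the same component? yes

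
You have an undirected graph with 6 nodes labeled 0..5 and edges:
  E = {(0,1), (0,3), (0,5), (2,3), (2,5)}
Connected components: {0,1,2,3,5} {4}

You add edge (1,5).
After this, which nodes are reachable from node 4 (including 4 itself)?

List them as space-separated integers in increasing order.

Before: nodes reachable from 4: {4}
Adding (1,5): both endpoints already in same component. Reachability from 4 unchanged.
After: nodes reachable from 4: {4}

Answer: 4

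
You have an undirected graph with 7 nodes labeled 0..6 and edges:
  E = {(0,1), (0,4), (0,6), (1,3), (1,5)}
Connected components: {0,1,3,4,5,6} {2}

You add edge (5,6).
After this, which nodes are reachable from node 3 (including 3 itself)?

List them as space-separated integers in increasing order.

Answer: 0 1 3 4 5 6

Derivation:
Before: nodes reachable from 3: {0,1,3,4,5,6}
Adding (5,6): both endpoints already in same component. Reachability from 3 unchanged.
After: nodes reachable from 3: {0,1,3,4,5,6}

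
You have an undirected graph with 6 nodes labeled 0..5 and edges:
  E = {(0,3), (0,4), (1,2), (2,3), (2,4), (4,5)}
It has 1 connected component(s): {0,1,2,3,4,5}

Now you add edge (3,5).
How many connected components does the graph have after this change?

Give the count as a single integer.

Answer: 1

Derivation:
Initial component count: 1
Add (3,5): endpoints already in same component. Count unchanged: 1.
New component count: 1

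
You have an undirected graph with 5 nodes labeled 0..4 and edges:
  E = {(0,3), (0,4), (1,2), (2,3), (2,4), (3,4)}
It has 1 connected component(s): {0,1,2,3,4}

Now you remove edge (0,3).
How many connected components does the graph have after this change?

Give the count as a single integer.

Answer: 1

Derivation:
Initial component count: 1
Remove (0,3): not a bridge. Count unchanged: 1.
  After removal, components: {0,1,2,3,4}
New component count: 1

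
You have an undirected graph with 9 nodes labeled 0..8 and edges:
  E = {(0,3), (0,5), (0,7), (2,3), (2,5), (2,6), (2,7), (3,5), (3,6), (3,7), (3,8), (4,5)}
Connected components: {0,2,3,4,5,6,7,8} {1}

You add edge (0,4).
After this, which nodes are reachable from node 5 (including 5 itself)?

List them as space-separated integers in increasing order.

Answer: 0 2 3 4 5 6 7 8

Derivation:
Before: nodes reachable from 5: {0,2,3,4,5,6,7,8}
Adding (0,4): both endpoints already in same component. Reachability from 5 unchanged.
After: nodes reachable from 5: {0,2,3,4,5,6,7,8}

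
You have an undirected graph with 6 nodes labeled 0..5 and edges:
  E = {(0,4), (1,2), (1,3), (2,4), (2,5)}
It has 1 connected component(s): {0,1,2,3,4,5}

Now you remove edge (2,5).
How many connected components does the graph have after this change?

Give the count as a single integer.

Answer: 2

Derivation:
Initial component count: 1
Remove (2,5): it was a bridge. Count increases: 1 -> 2.
  After removal, components: {0,1,2,3,4} {5}
New component count: 2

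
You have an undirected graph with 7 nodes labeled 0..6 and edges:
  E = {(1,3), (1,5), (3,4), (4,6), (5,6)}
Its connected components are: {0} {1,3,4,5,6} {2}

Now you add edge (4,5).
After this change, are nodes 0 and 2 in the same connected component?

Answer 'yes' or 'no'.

Initial components: {0} {1,3,4,5,6} {2}
Adding edge (4,5): both already in same component {1,3,4,5,6}. No change.
New components: {0} {1,3,4,5,6} {2}
Are 0 and 2 in the same component? no

Answer: no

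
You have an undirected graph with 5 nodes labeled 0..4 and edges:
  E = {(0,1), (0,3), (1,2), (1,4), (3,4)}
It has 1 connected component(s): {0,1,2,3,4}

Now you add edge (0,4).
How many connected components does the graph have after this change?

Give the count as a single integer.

Answer: 1

Derivation:
Initial component count: 1
Add (0,4): endpoints already in same component. Count unchanged: 1.
New component count: 1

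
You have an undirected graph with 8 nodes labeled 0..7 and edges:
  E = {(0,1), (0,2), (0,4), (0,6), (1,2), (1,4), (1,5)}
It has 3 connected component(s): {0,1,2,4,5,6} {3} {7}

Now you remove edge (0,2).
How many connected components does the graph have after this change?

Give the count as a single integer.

Answer: 3

Derivation:
Initial component count: 3
Remove (0,2): not a bridge. Count unchanged: 3.
  After removal, components: {0,1,2,4,5,6} {3} {7}
New component count: 3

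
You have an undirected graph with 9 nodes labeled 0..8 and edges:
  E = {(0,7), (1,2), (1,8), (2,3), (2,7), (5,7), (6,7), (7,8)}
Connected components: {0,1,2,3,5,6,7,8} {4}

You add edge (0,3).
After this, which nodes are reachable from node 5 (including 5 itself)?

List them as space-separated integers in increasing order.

Answer: 0 1 2 3 5 6 7 8

Derivation:
Before: nodes reachable from 5: {0,1,2,3,5,6,7,8}
Adding (0,3): both endpoints already in same component. Reachability from 5 unchanged.
After: nodes reachable from 5: {0,1,2,3,5,6,7,8}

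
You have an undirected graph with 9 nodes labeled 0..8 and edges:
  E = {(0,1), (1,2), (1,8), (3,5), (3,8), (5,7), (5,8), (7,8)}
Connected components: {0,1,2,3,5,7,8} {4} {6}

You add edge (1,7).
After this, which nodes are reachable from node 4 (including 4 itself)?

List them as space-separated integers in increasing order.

Before: nodes reachable from 4: {4}
Adding (1,7): both endpoints already in same component. Reachability from 4 unchanged.
After: nodes reachable from 4: {4}

Answer: 4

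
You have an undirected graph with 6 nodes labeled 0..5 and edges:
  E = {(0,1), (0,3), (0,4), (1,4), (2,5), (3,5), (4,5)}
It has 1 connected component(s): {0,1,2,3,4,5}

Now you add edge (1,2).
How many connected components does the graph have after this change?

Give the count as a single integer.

Answer: 1

Derivation:
Initial component count: 1
Add (1,2): endpoints already in same component. Count unchanged: 1.
New component count: 1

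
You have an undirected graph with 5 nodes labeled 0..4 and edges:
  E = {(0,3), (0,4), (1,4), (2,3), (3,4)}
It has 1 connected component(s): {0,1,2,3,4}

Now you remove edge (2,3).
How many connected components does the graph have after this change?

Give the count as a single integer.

Initial component count: 1
Remove (2,3): it was a bridge. Count increases: 1 -> 2.
  After removal, components: {0,1,3,4} {2}
New component count: 2

Answer: 2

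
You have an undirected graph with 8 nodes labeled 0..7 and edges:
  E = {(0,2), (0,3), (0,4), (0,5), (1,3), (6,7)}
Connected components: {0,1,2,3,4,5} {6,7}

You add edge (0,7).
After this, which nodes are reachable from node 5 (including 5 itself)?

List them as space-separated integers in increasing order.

Answer: 0 1 2 3 4 5 6 7

Derivation:
Before: nodes reachable from 5: {0,1,2,3,4,5}
Adding (0,7): merges 5's component with another. Reachability grows.
After: nodes reachable from 5: {0,1,2,3,4,5,6,7}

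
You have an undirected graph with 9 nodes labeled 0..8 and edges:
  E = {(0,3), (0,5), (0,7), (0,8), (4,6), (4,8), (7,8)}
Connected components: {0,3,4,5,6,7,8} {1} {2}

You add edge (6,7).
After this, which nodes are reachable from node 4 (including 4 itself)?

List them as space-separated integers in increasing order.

Before: nodes reachable from 4: {0,3,4,5,6,7,8}
Adding (6,7): both endpoints already in same component. Reachability from 4 unchanged.
After: nodes reachable from 4: {0,3,4,5,6,7,8}

Answer: 0 3 4 5 6 7 8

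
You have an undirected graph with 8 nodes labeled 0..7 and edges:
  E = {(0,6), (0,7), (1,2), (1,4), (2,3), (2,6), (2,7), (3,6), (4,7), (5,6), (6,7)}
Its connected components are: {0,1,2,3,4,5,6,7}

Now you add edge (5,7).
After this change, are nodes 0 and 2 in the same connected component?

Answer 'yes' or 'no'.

Initial components: {0,1,2,3,4,5,6,7}
Adding edge (5,7): both already in same component {0,1,2,3,4,5,6,7}. No change.
New components: {0,1,2,3,4,5,6,7}
Are 0 and 2 in the same component? yes

Answer: yes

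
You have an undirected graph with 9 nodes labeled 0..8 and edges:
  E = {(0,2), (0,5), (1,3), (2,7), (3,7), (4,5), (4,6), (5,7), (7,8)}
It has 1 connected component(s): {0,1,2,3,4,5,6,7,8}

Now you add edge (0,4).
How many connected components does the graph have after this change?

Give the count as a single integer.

Answer: 1

Derivation:
Initial component count: 1
Add (0,4): endpoints already in same component. Count unchanged: 1.
New component count: 1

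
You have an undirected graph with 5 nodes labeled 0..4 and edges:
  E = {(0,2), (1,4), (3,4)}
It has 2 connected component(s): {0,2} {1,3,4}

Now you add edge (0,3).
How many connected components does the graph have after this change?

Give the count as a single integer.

Initial component count: 2
Add (0,3): merges two components. Count decreases: 2 -> 1.
New component count: 1

Answer: 1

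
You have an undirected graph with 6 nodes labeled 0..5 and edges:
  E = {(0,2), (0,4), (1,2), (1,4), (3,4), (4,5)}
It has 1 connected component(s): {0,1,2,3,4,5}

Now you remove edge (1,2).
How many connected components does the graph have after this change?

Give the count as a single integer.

Initial component count: 1
Remove (1,2): not a bridge. Count unchanged: 1.
  After removal, components: {0,1,2,3,4,5}
New component count: 1

Answer: 1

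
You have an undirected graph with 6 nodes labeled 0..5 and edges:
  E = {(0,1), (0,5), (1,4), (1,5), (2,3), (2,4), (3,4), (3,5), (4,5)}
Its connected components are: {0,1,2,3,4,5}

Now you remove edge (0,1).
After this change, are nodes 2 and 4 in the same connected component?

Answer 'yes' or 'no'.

Initial components: {0,1,2,3,4,5}
Removing edge (0,1): not a bridge — component count unchanged at 1.
New components: {0,1,2,3,4,5}
Are 2 and 4 in the same component? yes

Answer: yes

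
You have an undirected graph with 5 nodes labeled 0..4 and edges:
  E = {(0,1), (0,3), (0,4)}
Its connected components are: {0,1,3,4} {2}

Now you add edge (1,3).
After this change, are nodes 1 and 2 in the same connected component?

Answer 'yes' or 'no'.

Answer: no

Derivation:
Initial components: {0,1,3,4} {2}
Adding edge (1,3): both already in same component {0,1,3,4}. No change.
New components: {0,1,3,4} {2}
Are 1 and 2 in the same component? no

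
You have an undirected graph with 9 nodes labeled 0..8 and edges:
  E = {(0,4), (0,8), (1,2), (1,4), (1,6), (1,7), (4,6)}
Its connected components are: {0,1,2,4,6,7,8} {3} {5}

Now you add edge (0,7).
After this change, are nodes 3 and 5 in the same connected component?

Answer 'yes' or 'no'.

Answer: no

Derivation:
Initial components: {0,1,2,4,6,7,8} {3} {5}
Adding edge (0,7): both already in same component {0,1,2,4,6,7,8}. No change.
New components: {0,1,2,4,6,7,8} {3} {5}
Are 3 and 5 in the same component? no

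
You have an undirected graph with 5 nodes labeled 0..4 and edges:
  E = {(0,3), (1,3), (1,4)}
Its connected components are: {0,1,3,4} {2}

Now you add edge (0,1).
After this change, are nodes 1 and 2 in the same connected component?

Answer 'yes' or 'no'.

Answer: no

Derivation:
Initial components: {0,1,3,4} {2}
Adding edge (0,1): both already in same component {0,1,3,4}. No change.
New components: {0,1,3,4} {2}
Are 1 and 2 in the same component? no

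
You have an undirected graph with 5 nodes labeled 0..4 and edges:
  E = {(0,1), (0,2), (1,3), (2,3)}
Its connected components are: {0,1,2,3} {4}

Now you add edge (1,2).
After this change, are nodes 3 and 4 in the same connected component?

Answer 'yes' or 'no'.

Answer: no

Derivation:
Initial components: {0,1,2,3} {4}
Adding edge (1,2): both already in same component {0,1,2,3}. No change.
New components: {0,1,2,3} {4}
Are 3 and 4 in the same component? no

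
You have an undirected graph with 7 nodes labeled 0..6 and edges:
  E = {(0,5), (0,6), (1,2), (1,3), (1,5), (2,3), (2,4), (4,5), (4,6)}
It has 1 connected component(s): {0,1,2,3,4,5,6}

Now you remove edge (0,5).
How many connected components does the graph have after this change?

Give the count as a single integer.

Answer: 1

Derivation:
Initial component count: 1
Remove (0,5): not a bridge. Count unchanged: 1.
  After removal, components: {0,1,2,3,4,5,6}
New component count: 1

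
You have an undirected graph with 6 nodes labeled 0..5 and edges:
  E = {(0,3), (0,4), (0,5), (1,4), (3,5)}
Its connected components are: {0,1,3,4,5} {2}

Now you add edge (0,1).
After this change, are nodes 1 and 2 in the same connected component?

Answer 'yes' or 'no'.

Initial components: {0,1,3,4,5} {2}
Adding edge (0,1): both already in same component {0,1,3,4,5}. No change.
New components: {0,1,3,4,5} {2}
Are 1 and 2 in the same component? no

Answer: no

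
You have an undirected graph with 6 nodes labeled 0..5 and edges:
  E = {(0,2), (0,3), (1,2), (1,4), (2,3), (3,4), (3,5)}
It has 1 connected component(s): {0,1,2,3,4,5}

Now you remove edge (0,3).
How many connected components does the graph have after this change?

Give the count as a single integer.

Initial component count: 1
Remove (0,3): not a bridge. Count unchanged: 1.
  After removal, components: {0,1,2,3,4,5}
New component count: 1

Answer: 1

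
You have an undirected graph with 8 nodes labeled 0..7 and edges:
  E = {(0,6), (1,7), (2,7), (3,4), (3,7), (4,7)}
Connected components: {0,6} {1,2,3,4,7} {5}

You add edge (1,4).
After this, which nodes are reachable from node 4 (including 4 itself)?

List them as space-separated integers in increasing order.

Answer: 1 2 3 4 7

Derivation:
Before: nodes reachable from 4: {1,2,3,4,7}
Adding (1,4): both endpoints already in same component. Reachability from 4 unchanged.
After: nodes reachable from 4: {1,2,3,4,7}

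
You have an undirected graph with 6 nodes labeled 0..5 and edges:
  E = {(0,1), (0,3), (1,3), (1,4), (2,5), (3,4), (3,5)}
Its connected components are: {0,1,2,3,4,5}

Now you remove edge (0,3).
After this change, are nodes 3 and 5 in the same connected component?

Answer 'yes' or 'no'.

Answer: yes

Derivation:
Initial components: {0,1,2,3,4,5}
Removing edge (0,3): not a bridge — component count unchanged at 1.
New components: {0,1,2,3,4,5}
Are 3 and 5 in the same component? yes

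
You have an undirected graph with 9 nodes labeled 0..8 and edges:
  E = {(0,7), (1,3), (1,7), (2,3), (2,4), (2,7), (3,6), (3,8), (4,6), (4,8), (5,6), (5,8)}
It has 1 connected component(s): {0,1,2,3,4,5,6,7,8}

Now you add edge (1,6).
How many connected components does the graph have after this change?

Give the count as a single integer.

Initial component count: 1
Add (1,6): endpoints already in same component. Count unchanged: 1.
New component count: 1

Answer: 1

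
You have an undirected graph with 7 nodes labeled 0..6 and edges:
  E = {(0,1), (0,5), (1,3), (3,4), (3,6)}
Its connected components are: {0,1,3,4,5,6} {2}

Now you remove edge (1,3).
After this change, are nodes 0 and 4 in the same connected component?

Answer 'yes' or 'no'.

Answer: no

Derivation:
Initial components: {0,1,3,4,5,6} {2}
Removing edge (1,3): it was a bridge — component count 2 -> 3.
New components: {0,1,5} {2} {3,4,6}
Are 0 and 4 in the same component? no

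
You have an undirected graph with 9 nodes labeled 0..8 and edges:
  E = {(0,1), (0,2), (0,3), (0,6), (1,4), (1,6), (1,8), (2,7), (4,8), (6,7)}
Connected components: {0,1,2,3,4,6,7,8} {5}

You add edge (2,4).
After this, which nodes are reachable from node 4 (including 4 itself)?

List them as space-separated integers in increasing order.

Answer: 0 1 2 3 4 6 7 8

Derivation:
Before: nodes reachable from 4: {0,1,2,3,4,6,7,8}
Adding (2,4): both endpoints already in same component. Reachability from 4 unchanged.
After: nodes reachable from 4: {0,1,2,3,4,6,7,8}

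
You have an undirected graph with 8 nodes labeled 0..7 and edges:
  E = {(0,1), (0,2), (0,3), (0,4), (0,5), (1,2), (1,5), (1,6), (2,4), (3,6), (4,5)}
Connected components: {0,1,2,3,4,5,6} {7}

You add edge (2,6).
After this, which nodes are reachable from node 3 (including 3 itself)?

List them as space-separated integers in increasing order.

Answer: 0 1 2 3 4 5 6

Derivation:
Before: nodes reachable from 3: {0,1,2,3,4,5,6}
Adding (2,6): both endpoints already in same component. Reachability from 3 unchanged.
After: nodes reachable from 3: {0,1,2,3,4,5,6}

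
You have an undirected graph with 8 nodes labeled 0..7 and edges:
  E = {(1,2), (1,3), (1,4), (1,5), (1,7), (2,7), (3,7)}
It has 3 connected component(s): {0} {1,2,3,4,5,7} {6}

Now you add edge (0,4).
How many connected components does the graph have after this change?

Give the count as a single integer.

Initial component count: 3
Add (0,4): merges two components. Count decreases: 3 -> 2.
New component count: 2

Answer: 2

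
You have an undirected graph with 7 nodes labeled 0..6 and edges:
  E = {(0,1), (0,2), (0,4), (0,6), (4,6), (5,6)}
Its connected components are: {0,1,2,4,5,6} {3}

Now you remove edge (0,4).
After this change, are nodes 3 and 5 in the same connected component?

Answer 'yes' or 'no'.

Initial components: {0,1,2,4,5,6} {3}
Removing edge (0,4): not a bridge — component count unchanged at 2.
New components: {0,1,2,4,5,6} {3}
Are 3 and 5 in the same component? no

Answer: no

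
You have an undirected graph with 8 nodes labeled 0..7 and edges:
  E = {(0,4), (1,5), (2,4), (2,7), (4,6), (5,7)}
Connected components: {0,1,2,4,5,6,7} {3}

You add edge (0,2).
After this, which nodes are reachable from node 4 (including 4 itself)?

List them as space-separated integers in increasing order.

Before: nodes reachable from 4: {0,1,2,4,5,6,7}
Adding (0,2): both endpoints already in same component. Reachability from 4 unchanged.
After: nodes reachable from 4: {0,1,2,4,5,6,7}

Answer: 0 1 2 4 5 6 7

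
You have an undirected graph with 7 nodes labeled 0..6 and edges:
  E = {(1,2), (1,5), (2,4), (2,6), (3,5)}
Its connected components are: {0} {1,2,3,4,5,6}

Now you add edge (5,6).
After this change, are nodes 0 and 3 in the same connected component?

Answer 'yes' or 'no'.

Initial components: {0} {1,2,3,4,5,6}
Adding edge (5,6): both already in same component {1,2,3,4,5,6}. No change.
New components: {0} {1,2,3,4,5,6}
Are 0 and 3 in the same component? no

Answer: no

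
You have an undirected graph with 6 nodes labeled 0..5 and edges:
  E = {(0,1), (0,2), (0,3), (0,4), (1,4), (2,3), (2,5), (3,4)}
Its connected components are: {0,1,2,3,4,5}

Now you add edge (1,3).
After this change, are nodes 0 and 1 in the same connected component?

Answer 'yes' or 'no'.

Answer: yes

Derivation:
Initial components: {0,1,2,3,4,5}
Adding edge (1,3): both already in same component {0,1,2,3,4,5}. No change.
New components: {0,1,2,3,4,5}
Are 0 and 1 in the same component? yes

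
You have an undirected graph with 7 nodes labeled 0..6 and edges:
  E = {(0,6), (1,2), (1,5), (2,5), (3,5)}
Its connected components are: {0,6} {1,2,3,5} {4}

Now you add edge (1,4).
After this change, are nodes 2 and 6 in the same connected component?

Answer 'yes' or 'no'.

Answer: no

Derivation:
Initial components: {0,6} {1,2,3,5} {4}
Adding edge (1,4): merges {1,2,3,5} and {4}.
New components: {0,6} {1,2,3,4,5}
Are 2 and 6 in the same component? no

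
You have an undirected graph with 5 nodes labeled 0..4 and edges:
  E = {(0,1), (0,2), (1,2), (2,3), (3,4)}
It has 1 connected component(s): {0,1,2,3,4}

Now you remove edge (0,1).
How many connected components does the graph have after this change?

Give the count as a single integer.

Initial component count: 1
Remove (0,1): not a bridge. Count unchanged: 1.
  After removal, components: {0,1,2,3,4}
New component count: 1

Answer: 1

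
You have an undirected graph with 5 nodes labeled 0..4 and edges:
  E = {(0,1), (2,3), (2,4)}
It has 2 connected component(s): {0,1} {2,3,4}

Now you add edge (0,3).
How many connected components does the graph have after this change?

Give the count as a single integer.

Answer: 1

Derivation:
Initial component count: 2
Add (0,3): merges two components. Count decreases: 2 -> 1.
New component count: 1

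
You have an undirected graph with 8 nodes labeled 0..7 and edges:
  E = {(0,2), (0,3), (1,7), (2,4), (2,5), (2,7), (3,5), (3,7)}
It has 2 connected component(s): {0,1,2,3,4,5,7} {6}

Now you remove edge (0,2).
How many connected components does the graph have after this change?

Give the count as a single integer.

Answer: 2

Derivation:
Initial component count: 2
Remove (0,2): not a bridge. Count unchanged: 2.
  After removal, components: {0,1,2,3,4,5,7} {6}
New component count: 2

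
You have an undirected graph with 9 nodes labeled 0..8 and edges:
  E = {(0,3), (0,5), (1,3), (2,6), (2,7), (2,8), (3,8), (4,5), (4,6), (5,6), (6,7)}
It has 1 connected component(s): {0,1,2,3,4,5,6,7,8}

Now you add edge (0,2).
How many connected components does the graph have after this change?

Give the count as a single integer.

Answer: 1

Derivation:
Initial component count: 1
Add (0,2): endpoints already in same component. Count unchanged: 1.
New component count: 1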